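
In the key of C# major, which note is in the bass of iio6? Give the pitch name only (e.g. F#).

F#

iio in C# major has root D#; the chord is D#-F#-A.
The figure 6 means first inversion — the third is in the bass.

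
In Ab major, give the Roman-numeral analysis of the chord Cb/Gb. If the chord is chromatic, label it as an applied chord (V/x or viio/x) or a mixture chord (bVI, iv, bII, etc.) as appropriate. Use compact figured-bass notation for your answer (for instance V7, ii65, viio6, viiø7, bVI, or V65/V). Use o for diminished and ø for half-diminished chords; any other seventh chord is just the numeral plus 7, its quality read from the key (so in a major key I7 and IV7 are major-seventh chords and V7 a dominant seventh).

bIII64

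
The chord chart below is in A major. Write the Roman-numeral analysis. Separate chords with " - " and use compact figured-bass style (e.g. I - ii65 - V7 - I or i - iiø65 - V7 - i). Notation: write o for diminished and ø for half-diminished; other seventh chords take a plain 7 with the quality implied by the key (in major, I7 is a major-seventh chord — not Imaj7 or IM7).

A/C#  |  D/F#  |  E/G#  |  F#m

A/C#: root A is the tonic; major triad there is I6.
D/F#: root D is the subdominant; major triad there is IV6.
E/G#: major triad on E = scale degree 5 → V6.
F#m: minor triad on F# = scale degree 6 → vi.

I6 - IV6 - V6 - vi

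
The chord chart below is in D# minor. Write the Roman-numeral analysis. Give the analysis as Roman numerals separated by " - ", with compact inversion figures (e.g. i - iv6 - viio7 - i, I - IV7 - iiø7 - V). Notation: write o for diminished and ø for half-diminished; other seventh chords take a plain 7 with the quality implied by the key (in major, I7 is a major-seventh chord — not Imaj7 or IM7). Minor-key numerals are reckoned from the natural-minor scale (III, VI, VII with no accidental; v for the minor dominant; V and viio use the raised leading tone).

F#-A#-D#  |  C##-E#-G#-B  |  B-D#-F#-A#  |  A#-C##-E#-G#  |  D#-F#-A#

F#-A#-D#: minor triad on D# = scale degree 1 → i6.
C##-E#-G#-B has root C##, degree 7 in D# minor, so viio7.
B-D#-F#-A#: root B is the submediant; major seventh chord there is VI7.
A#-C##-E#-G#: dominant seventh chord on A# = scale degree 5 → V7.
D#-F#-A# has root D#, degree 1 in D# minor, so i.

i6 - viio7 - VI7 - V7 - i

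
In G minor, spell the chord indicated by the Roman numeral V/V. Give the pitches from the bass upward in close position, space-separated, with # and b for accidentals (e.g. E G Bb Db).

The slash means an applied dominant: we want the dominant of V. In G minor, V is D major, and its dominant is built on A.
Building a major triad on A gives A-C#-E.

A C# E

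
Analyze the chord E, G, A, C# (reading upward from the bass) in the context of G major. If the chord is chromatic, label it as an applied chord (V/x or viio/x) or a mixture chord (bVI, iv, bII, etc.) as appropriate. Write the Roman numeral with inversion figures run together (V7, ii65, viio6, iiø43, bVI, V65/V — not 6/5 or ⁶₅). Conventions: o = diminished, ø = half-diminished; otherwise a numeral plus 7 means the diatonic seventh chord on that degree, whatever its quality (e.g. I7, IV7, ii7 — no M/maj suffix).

V43/V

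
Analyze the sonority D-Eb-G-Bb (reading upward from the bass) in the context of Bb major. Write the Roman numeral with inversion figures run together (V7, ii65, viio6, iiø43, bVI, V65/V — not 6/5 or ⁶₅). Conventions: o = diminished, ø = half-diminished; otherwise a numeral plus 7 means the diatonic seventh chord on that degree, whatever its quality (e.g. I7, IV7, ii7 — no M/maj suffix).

IV42

The pitches Eb-G-Bb-D form a major seventh chord rooted on Eb.
In Bb major, Eb is the subdominant; the diatonic major seventh chord there is IV7.
With D in the bass the chord is in third inversion, so the figured bass is 42.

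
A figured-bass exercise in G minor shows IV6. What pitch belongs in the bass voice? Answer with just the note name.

E

IV in G minor has root C; the chord is C-E-G.
The figure 6 means first inversion — the third is in the bass.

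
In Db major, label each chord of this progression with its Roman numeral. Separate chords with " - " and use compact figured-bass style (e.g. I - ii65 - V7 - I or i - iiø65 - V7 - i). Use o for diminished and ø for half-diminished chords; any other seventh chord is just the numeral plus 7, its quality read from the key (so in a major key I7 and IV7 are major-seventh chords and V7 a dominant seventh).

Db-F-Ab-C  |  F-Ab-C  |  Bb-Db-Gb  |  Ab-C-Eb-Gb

I7 - iii - IV6 - V7

Db-F-Ab-C: major seventh chord on Db = scale degree 1 → I7.
F-Ab-C: root F is the mediant; minor triad there is iii.
Bb-Db-Gb: major triad on Gb = scale degree 4 → IV6.
Ab-C-Eb-Gb: dominant seventh chord on Ab = scale degree 5 → V7.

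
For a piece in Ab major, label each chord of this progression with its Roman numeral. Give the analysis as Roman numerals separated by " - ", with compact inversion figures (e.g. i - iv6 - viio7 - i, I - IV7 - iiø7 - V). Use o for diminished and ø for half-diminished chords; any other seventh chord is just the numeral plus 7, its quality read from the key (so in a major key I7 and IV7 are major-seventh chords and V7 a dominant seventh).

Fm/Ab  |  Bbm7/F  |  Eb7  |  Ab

Fm/Ab has root F, degree 6 in Ab major, so vi6.
Bbm7/F: minor seventh chord on Bb = scale degree 2 → ii43.
Eb7: root Eb is the dominant; dominant seventh chord there is V7.
Ab has root Ab, degree 1 in Ab major, so I.

vi6 - ii43 - V7 - I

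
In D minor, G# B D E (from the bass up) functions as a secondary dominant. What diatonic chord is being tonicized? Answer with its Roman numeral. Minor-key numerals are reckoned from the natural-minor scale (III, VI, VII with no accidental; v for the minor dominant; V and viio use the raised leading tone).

V

The chord is a dominant seventh chord on E.
A dominant resolves down a perfect fifth: E → A. In D minor, A is scale degree 5, i.e. V.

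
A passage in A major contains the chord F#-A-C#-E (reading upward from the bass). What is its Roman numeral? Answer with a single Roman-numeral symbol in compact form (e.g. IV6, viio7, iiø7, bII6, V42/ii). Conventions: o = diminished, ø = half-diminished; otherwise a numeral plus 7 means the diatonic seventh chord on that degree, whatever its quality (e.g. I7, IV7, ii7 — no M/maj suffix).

vi7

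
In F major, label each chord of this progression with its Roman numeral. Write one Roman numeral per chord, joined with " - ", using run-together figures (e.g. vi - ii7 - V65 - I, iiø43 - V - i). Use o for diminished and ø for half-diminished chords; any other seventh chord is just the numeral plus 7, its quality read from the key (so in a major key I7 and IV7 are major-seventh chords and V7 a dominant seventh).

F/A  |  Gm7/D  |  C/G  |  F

F/A has root F, degree 1 in F major, so I6.
Gm7/D: minor seventh chord on G = scale degree 2 → ii43.
C/G has root C, degree 5 in F major, so V64.
F has root F, degree 1 in F major, so I.

I6 - ii43 - V64 - I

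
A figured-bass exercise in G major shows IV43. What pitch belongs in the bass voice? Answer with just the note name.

G

IV in G major has root C; the chord is C-E-G-B.
The figure 43 means second inversion — the fifth is in the bass.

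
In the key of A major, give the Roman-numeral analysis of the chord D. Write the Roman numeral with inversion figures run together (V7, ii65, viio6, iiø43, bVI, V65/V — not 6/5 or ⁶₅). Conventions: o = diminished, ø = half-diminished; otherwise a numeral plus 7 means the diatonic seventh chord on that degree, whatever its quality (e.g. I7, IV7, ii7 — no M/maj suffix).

Stacked in thirds the chord is D-F#-A: a major triad on D.
In A major, D is the subdominant; the diatonic major triad there is IV.

IV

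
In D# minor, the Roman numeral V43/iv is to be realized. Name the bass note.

A#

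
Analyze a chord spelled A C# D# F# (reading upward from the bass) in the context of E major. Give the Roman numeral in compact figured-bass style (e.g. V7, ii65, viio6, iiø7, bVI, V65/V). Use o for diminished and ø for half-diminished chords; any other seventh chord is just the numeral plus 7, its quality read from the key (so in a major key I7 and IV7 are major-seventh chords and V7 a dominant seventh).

viiø43

The pitches D#-F#-A-C# form a half-diminished seventh chord rooted on D#.
D# is scale degree 7 in E major, and a half-diminished seventh chord on that degree is written viiø7.
With A in the bass the chord is in second inversion, so the figured bass is 43.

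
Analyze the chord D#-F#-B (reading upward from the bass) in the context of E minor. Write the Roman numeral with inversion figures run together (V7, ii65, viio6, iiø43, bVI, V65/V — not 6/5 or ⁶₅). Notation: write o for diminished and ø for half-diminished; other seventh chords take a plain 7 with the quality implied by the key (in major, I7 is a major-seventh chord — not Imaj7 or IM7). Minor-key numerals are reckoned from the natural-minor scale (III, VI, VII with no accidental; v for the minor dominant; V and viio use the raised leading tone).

V6

Stacked in thirds the chord is B-D#-F#: a major triad on B.
B is scale degree 5 in E minor, and a major triad on that degree is written V.
With D# in the bass the chord is in first inversion, so the figured bass is 6.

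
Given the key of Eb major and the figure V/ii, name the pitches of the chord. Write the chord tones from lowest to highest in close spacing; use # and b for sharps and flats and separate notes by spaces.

C E G

The slash means an applied dominant: we want the dominant of ii. In Eb major, ii is F minor, and its dominant is built on C.
Building a major triad on C gives C-E-G.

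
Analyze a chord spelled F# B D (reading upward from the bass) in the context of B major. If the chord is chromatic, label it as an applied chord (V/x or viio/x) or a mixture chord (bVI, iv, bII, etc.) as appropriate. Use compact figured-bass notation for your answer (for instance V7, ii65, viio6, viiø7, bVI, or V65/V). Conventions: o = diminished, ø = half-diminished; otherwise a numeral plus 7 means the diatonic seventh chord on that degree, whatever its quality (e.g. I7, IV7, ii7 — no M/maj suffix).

The pitches B-D-F# form a minor triad rooted on B.
B is the first degree of B major. This is the minor tonic, borrowed from the parallel minor.
With F# in the bass the chord is in second inversion, so the figured bass is 64.

i64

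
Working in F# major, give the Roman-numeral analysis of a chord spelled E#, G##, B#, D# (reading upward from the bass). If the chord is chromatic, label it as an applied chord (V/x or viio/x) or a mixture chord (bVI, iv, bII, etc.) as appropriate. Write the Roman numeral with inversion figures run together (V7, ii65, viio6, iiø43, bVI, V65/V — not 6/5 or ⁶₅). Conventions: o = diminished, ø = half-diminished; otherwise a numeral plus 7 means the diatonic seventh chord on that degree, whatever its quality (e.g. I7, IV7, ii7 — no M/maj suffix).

Stacked in thirds the chord is E#-G##-B#-D#: a dominant seventh chord on E#.
E# is not a diatonic chord root with this quality in F# major, but it lies a perfect fifth above A# (iii), so the chord functions as an applied dominant of iii.

V7/iii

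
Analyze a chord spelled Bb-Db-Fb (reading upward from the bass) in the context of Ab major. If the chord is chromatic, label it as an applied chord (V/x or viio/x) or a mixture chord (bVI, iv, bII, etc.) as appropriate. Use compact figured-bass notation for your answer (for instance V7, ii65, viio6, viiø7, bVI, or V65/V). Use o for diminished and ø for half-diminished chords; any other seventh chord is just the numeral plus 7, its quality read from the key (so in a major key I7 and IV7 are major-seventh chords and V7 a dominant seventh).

Stacked in thirds the chord is Bb-Db-Fb: a diminished triad on Bb.
Bb is the second degree of Ab major. This is the diminished supertonic triad, borrowed from the parallel minor.

iio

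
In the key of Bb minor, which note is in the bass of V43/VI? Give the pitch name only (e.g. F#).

Ab

The applied chord V43/VI is rooted on Db: Db-F-Ab-Cb.
The figure 43 means second inversion — the fifth is in the bass.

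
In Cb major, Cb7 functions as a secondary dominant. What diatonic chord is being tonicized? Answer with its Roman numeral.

IV

The chord is a dominant seventh chord on Cb.
A dominant resolves down a perfect fifth: Cb → Fb. In Cb major, Fb is scale degree 4, i.e. IV.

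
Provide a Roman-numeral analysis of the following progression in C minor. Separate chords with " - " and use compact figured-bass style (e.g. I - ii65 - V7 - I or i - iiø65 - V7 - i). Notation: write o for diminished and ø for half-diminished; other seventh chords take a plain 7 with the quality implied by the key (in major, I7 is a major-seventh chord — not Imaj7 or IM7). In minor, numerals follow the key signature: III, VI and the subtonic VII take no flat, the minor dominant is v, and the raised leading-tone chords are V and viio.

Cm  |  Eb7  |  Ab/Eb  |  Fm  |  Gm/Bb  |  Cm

i - V7/VI - VI64 - iv - v6 - i

Cm has root C, degree 1 in C minor, so i.
Eb7 is the secondary dominant of VI (dominant seventh chord on Eb): V7/VI.
Ab/Eb: major triad on Ab = scale degree 6 → VI64.
Fm has root F, degree 4 in C minor, so iv.
Gm/Bb: minor triad on G = scale degree 5 → v6.
Cm: minor triad on C = scale degree 1 → i.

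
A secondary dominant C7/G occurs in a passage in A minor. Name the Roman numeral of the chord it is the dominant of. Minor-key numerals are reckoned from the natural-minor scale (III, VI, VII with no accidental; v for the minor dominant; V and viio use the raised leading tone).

VI

The chord is a dominant seventh chord on C.
A dominant resolves down a perfect fifth: C → F. In A minor, F is scale degree 6, i.e. VI.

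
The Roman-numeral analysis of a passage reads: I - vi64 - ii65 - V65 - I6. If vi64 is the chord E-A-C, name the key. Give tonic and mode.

C major

vi64 is given as E-A-C — a minor triad with root A.
If A is scale degree 6 and the mode makes that degree carry a minor triad, the tonic is C and the mode is major.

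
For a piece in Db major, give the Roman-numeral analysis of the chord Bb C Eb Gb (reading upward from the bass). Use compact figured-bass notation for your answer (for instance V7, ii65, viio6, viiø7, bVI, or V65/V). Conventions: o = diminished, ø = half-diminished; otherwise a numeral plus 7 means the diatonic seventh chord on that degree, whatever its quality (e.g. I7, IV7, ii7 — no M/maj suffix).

viiø42

Stacked in thirds the chord is C-Eb-Gb-Bb: a half-diminished seventh chord on C.
C is scale degree 7 in Db major, and a half-diminished seventh chord on that degree is written viiø7.
With Bb in the bass the chord is in third inversion, so the figured bass is 42.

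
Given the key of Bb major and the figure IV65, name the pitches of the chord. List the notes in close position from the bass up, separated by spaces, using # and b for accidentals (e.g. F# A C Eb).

The numeral's case and figure indicate a major seventh chord. In Bb major its root, the subdominant, is Eb.
Stacking thirds from Eb gives Eb-G-Bb-D.
The figured bass 65 indicates first inversion, placing the third (G) in the bass: G-Bb-D-Eb.

G Bb D Eb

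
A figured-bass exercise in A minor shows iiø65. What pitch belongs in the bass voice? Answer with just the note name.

iiø in A minor has root B; the chord is B-D-F-A.
The figure 65 means first inversion — the third is in the bass.

D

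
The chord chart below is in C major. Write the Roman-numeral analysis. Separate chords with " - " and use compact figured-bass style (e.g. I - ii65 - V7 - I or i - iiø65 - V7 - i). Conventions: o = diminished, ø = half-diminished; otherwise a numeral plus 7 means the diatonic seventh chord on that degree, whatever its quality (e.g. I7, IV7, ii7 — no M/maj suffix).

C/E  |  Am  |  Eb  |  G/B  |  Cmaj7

I6 - vi - bIII - V6 - I7

C/E: root C is the tonic; major triad there is I6.
Am: minor triad on A = scale degree 6 → vi.
Eb: major triad on Eb — chromatic; bIII (borrowed from the parallel minor).
G/B: root G is the dominant; major triad there is V6.
Cmaj7 has root C, degree 1 in C major, so I7.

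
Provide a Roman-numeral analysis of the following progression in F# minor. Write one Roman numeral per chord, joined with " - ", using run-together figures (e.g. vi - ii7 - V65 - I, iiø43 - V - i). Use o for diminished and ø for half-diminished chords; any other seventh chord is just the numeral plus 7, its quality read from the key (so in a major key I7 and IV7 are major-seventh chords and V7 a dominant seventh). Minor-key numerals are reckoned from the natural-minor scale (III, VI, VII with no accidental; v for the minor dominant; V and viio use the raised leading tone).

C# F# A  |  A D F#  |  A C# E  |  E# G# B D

i64 - VI64 - III - viio7

C#-F#-A: root F# is the tonic; minor triad there is i64.
A-D-F#: root D is the submediant; major triad there is VI64.
A-C#-E: major triad on A = scale degree 3 → III.
E#-G#-B-D: root E# is the leading tone; fully diminished seventh chord there is viio7.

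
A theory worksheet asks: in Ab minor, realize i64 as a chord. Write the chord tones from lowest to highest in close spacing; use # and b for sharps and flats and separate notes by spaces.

The numeral's case and figure indicate a minor triad. In Ab minor its root, scale degree 1, is Ab.
That chord is spelled Ab-Cb-Eb.
With the 64 figure the chord is in second inversion; from the bass Eb upward in close position it reads Eb-Ab-Cb.

Eb Ab Cb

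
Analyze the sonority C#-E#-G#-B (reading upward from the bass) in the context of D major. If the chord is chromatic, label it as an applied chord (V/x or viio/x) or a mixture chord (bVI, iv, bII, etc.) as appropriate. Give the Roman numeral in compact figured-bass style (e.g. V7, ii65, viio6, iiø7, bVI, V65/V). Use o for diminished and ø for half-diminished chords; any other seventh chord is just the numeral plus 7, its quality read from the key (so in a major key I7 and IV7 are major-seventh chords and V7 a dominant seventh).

The pitches C#-E#-G#-B form a dominant seventh chord rooted on C#.
C# is not a diatonic chord root with this quality in D major, but it lies a perfect fifth above F# (iii), so the chord functions as an applied dominant of iii.

V7/iii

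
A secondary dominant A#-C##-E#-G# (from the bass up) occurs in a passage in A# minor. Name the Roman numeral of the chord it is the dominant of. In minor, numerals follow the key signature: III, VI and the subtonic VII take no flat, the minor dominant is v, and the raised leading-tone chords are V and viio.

The chord is a dominant seventh chord on A#.
A dominant resolves down a perfect fifth: A# → D#. In A# minor, D# is scale degree 4, i.e. iv.

iv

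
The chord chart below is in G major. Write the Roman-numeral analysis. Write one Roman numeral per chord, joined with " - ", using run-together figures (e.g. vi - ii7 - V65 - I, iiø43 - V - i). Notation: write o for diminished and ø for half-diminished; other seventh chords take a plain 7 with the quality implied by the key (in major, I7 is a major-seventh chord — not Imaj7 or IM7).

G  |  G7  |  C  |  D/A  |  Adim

I - V7/IV - IV - V64 - iio

G: root G is the tonic; major triad there is I.
G7 is the secondary dominant of IV (dominant seventh chord on G): V7/IV.
C: major triad on C = scale degree 4 → IV.
D/A: root D is the dominant; major triad there is V64.
Adim: A with this quality isn't in the key; it's iio, borrowed from the parallel minor.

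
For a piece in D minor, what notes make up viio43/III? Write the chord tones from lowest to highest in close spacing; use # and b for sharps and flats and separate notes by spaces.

Bb Db E G

The slash marks an applied leading-tone chord: viio of III. In D minor, III is F, so the leading tone to it is E, a half step below.
Building a fully diminished seventh chord on E gives E-G-Bb-Db.
The figured bass 43 indicates second inversion, placing the fifth (Bb) in the bass: Bb-Db-E-G.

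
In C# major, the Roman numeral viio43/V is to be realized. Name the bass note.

C#

The applied chord viio43/V is rooted on F##: F##-A#-C#-E.
The figure 43 means second inversion — the fifth is in the bass.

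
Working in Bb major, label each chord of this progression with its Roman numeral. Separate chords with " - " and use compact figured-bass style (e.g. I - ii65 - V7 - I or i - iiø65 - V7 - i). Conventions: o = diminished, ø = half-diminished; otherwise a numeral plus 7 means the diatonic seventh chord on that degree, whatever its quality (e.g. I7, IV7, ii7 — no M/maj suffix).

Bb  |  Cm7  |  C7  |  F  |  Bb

Bb has root Bb, degree 1 in Bb major, so I.
Cm7 has root C, degree 2 in Bb major, so ii7.
C7 is the secondary dominant of V (dominant seventh chord on C): V7/V.
F: major triad on F = scale degree 5 → V.
Bb: major triad on Bb = scale degree 1 → I.

I - ii7 - V7/V - V - I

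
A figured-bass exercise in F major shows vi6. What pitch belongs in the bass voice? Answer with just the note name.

F

vi in F major has root D; the chord is D-F-A.
The figure 6 means first inversion — the third is in the bass.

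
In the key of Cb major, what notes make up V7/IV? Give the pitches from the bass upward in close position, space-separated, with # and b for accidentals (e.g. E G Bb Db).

Cb Eb Gb Bbb

The slash means an applied dominant: we want the dominant of IV. In Cb major, IV is Fb major, and its dominant is built on Cb.
Building a dominant seventh chord on Cb gives Cb-Eb-Gb-Bbb.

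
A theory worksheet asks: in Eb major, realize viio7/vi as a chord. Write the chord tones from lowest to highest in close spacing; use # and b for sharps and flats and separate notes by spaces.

The slash marks an applied leading-tone chord: viio of vi. In Eb major, vi is C, so the leading tone to it is B, a half step below.
Building a fully diminished seventh chord on B gives B-D-F-Ab.

B D F Ab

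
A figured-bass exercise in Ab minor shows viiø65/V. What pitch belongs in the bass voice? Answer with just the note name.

The applied chord viiø65/V is rooted on D: D-F-Ab-C.
The figure 65 means first inversion — the third is in the bass.

F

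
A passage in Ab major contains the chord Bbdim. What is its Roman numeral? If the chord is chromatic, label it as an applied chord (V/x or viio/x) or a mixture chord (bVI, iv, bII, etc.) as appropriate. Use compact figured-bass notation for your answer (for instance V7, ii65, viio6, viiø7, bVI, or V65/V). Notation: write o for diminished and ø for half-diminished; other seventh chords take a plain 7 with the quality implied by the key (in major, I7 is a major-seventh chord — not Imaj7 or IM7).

iio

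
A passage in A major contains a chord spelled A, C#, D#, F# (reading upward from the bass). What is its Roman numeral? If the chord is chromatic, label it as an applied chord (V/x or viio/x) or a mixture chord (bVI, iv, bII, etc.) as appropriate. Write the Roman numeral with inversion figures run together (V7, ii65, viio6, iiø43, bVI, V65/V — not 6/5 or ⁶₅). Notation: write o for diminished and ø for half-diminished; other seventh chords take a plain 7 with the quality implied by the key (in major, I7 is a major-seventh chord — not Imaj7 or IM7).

viiø43/V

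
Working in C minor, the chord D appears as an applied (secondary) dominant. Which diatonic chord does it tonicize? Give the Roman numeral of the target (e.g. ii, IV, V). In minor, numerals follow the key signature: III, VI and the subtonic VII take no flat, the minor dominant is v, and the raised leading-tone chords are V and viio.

V

The chord is a major triad on D.
A dominant resolves down a perfect fifth: D → G. In C minor, G is scale degree 5, i.e. V.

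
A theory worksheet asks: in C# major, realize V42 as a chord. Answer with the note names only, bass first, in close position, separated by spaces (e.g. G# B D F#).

F# G# B# D#

The numeral's case and figure indicate a dominant seventh chord. In C# major its root, scale degree 5, is G#.
That chord is spelled G#-B#-D#-F#.
With the 42 figure the chord is in third inversion; from the bass F# upward in close position it reads F#-G#-B#-D#.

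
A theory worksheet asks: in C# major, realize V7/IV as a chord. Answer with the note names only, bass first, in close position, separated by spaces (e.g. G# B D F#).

C# E# G# B

The slash means an applied dominant: we want the dominant of IV. In C# major, IV is F# major, and its dominant is built on C#.
Building a dominant seventh chord on C# gives C#-E#-G#-B.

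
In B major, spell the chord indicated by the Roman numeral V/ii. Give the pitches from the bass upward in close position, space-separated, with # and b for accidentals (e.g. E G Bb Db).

G# B# D#

The slash means an applied dominant: we want the dominant of ii. In B major, ii is C# minor, and its dominant is built on G#.
Building a major triad on G# gives G#-B#-D#.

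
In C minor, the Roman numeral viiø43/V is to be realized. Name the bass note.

C

The applied chord viiø43/V is rooted on F#: F#-A-C-E.
The figure 43 means second inversion — the fifth is in the bass.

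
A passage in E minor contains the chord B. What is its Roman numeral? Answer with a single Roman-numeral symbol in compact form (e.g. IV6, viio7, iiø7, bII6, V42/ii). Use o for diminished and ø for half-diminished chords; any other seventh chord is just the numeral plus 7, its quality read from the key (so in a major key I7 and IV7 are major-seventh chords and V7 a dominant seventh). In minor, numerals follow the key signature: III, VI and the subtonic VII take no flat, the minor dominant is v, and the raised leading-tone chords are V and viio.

The pitches B-D#-F# form a major triad rooted on B.
In E minor, B is the dominant; the diatonic major triad there is V.

V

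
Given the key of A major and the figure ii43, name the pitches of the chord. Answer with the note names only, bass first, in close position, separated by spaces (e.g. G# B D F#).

The numeral's case and figure indicate a minor seventh chord. In A major its root, scale degree 2, is B.
That chord is spelled B-D-F#-A.
The figured bass 43 indicates second inversion, placing the fifth (F#) in the bass: F#-A-B-D.

F# A B D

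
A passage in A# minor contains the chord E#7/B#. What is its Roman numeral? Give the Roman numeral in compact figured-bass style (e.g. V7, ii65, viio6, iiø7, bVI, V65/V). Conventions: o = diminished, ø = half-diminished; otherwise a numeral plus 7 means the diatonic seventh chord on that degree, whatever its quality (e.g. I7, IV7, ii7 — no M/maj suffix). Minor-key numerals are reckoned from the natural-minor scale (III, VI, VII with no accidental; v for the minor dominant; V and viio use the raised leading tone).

V43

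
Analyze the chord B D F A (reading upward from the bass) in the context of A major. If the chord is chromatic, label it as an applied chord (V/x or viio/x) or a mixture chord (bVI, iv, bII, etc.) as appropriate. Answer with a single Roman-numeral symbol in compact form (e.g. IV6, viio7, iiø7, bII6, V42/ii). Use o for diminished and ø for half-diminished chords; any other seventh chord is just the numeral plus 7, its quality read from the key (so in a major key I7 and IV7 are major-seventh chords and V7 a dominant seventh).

iiø7

Stacked in thirds the chord is B-D-F-A: a half-diminished seventh chord on B.
B is the second degree of A major. This is the half-diminished supertonic seventh, borrowed from the parallel minor.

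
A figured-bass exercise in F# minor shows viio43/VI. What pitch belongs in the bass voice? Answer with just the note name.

The applied chord viio43/VI is rooted on C#: C#-E-G-Bb.
The figure 43 means second inversion — the fifth is in the bass.

G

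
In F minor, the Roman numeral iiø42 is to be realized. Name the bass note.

iiø in F minor has root G; the chord is G-Bb-Db-F.
The figure 42 means third inversion — the seventh is in the bass.

F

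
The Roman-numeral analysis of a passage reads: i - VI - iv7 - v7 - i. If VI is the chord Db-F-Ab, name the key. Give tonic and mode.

VI is given as Db-F-Ab — a major triad with root Db.
If Db is scale degree 6 and the mode makes that degree carry a major triad, the tonic is F and the mode is minor.

F minor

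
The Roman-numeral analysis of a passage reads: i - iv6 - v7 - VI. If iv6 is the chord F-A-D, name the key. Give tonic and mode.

The chord Dm/F is a minor triad rooted on D; its label is iv6.
iv6 on D implies D is the subdominant; that puts the tonic at A, and the lowercase numeral fits minor mode.

A minor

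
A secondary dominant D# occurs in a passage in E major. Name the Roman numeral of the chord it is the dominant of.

iii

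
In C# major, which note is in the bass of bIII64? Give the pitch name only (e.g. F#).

B

bIII in C# major has root E; the chord is E-G#-B.
The figure 64 means second inversion — the fifth is in the bass.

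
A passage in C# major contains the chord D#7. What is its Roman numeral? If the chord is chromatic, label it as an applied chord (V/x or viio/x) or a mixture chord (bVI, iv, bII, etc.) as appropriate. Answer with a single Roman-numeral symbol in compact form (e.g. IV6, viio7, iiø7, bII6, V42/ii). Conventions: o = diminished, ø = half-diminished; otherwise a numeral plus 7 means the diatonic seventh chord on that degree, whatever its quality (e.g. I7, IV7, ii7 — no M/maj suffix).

Stacked in thirds the chord is D#-F##-A#-C#: a dominant seventh chord on D#.
D# is not a diatonic chord root with this quality in C# major, but it lies a perfect fifth above G# (V), so the chord functions as an applied dominant of V.

V7/V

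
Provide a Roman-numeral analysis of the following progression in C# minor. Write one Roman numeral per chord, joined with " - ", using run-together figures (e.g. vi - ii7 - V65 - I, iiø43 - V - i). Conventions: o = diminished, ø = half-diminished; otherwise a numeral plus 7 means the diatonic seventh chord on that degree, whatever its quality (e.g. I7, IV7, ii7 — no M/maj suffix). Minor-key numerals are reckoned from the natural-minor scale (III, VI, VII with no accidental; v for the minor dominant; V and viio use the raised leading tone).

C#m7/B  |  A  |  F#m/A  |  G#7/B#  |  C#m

i42 - VI - iv6 - V65 - i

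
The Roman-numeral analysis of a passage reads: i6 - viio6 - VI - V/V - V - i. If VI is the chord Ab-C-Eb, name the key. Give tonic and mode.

C minor

VI is given as Ab-C-Eb — a major triad with root Ab.
If Ab is scale degree 6 and the mode makes that degree carry a major triad, the tonic is C and the mode is minor.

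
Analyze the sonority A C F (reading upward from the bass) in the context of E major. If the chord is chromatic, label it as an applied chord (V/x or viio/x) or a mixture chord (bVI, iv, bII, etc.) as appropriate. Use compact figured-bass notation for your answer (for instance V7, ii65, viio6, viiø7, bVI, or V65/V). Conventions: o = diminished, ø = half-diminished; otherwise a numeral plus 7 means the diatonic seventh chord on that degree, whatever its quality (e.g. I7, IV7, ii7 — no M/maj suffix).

bII6

Stacked in thirds the chord is F-A-C: a major triad on F.
F is the lowered second degree of E major (diatonic 2 would be F#). This is the Neapolitan sixth — a major triad on the lowered second degree, here in its customary first inversion.
With A in the bass the chord is in first inversion, so the figured bass is 6.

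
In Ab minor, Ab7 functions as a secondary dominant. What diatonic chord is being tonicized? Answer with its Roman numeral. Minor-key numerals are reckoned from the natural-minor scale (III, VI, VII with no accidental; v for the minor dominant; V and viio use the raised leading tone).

iv

The chord is a dominant seventh chord on Ab.
A dominant resolves down a perfect fifth: Ab → Db. In Ab minor, Db is scale degree 4, i.e. iv.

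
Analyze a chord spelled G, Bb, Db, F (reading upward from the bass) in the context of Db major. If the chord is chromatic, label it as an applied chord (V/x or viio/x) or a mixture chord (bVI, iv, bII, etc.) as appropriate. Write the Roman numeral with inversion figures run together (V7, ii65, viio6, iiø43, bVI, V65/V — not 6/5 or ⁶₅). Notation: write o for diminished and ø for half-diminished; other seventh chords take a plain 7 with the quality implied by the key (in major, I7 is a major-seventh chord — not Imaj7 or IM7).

viiø7/V

Stacked in thirds the chord is G-Bb-Db-F: a half-diminished seventh chord on G.
G sits a half step below Ab (V in Db major); a diminished chord there is the applied leading-tone chord of V.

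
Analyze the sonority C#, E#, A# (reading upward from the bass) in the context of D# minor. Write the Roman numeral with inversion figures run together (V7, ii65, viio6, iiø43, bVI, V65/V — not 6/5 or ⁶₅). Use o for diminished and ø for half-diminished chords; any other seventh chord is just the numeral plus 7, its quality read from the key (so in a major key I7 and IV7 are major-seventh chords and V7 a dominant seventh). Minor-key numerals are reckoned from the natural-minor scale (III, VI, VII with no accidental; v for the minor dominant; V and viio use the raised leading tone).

v6

Stacked in thirds the chord is A#-C#-E#: a minor triad on A#.
A# is scale degree 5 in D# minor, and a minor triad on that degree is written v.
With C# in the bass the chord is in first inversion, so the figured bass is 6.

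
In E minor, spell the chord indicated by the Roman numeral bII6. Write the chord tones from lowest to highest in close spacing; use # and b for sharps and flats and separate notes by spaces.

Scale degree 2 in E minor is F#; lowering it a half step gives F. bII6 is the Neapolitan sixth — a major triad on the lowered second degree, here in its customary first inversion.
So the chord is F-A-C, a major triad.
With the 6 figure the chord is in first inversion; from the bass A upward in close position it reads A-C-F.

A C F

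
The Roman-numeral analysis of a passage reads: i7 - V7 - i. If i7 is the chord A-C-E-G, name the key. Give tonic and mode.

i7 is given as A-C-E-G — a minor seventh chord with root A.
If A is scale degree 1 and the mode makes that degree carry a minor seventh chord, the tonic is A and the mode is minor.

A minor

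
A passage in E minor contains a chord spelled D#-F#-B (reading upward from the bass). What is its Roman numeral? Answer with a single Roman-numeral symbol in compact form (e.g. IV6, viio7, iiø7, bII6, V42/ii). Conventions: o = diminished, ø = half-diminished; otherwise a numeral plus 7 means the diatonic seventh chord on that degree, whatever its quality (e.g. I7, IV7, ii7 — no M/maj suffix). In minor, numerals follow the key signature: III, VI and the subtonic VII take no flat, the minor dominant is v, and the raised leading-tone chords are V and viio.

The pitches B-D#-F# form a major triad rooted on B.
B is scale degree 5 in E minor, and a major triad on that degree is written V.
With D# in the bass the chord is in first inversion, so the figured bass is 6.

V6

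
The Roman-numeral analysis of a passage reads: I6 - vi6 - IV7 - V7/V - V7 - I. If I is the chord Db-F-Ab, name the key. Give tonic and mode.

Db major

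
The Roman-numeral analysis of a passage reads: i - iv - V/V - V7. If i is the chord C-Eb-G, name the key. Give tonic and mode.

i is given as C-Eb-G — a minor triad with root C.
If C is scale degree 1 and the mode makes that degree carry a minor triad, the tonic is C and the mode is minor.

C minor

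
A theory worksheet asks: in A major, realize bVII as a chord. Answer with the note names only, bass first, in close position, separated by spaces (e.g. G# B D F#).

G B D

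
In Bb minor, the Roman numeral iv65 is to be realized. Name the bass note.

Gb

iv in Bb minor has root Eb; the chord is Eb-Gb-Bb-Db.
The figure 65 means first inversion — the third is in the bass.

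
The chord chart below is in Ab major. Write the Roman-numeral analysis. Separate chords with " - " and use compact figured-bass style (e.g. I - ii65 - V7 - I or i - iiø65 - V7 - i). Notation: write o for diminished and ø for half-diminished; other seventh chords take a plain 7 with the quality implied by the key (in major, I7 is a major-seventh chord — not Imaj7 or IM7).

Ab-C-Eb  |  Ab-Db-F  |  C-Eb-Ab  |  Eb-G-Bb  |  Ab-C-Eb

I - IV64 - I6 - V - I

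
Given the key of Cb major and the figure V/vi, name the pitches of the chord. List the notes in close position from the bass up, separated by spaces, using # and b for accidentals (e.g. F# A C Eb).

Eb G Bb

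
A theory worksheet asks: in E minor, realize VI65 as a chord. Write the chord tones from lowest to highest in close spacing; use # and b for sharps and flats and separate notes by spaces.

The numeral's case and figure indicate a major seventh chord. In E minor its root, scale degree 6, is C.
Stacking thirds from C gives C-E-G-B.
With the 65 figure the chord is in first inversion; from the bass E upward in close position it reads E-G-B-C.

E G B C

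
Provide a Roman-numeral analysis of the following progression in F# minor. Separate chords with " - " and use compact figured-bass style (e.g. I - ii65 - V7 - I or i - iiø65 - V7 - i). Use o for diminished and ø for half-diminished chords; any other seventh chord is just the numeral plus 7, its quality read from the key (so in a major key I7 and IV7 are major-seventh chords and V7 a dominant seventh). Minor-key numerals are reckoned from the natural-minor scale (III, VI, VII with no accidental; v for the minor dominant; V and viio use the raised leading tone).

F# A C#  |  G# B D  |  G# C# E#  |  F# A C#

i - iio - V64 - i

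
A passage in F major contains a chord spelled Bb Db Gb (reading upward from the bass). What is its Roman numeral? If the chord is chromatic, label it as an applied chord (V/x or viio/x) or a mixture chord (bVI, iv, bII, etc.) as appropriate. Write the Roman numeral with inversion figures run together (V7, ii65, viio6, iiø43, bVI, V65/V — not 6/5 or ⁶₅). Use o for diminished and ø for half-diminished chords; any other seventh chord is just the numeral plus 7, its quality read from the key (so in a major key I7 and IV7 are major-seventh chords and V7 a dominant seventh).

bII6

The pitches Gb-Bb-Db form a major triad rooted on Gb.
Gb is the lowered second degree of F major (diatonic 2 would be G). This is the Neapolitan sixth — a major triad on the lowered second degree, here in its customary first inversion.
With Bb in the bass the chord is in first inversion, so the figured bass is 6.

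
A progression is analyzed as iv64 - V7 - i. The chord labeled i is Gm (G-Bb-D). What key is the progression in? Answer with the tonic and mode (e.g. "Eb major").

G minor

The anchor chord is a minor triad on G, labeled i.
If G is scale degree 1 and the mode makes that degree carry a minor triad, the tonic is G and the mode is minor.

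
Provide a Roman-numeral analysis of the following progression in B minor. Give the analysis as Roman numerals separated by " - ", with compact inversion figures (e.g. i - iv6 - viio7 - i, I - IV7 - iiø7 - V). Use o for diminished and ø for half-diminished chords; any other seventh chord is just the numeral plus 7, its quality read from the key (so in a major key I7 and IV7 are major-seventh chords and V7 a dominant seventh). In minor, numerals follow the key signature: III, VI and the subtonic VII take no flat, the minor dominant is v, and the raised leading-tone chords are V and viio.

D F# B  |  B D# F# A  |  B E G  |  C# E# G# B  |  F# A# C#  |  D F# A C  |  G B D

D-F#-B has root B, degree 1 in B minor, so i6.
B-D#-F#-A: a dominant seventh chord on B, the applied dominant of iv → V7/iv.
B-E-G: root E is the subdominant; minor triad there is iv64.
C#-E#-G#-B: a dominant seventh chord on C#, the applied dominant of V → V7/V.
F#-A#-C#: major triad on F# = scale degree 5 → V.
D-F#-A-C: chromatic; D is V of VI, so V7/VI.
G-B-D has root G, degree 6 in B minor, so VI.

i6 - V7/iv - iv64 - V7/V - V - V7/VI - VI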